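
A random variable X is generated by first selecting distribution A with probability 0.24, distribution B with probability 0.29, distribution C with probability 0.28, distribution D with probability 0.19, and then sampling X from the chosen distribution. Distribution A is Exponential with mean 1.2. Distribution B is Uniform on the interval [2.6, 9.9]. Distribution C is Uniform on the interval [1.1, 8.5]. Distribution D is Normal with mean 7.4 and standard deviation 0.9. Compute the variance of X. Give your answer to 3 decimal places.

8.067

Per component, A: μ=1.2, E[X²]=2.88; B: μ=6.25, E[X²]=43.5033; C: μ=4.8, E[X²]=27.6033; D: μ=7.4, E[X²]=55.57.
E[X] = 0.24·1.2 + 0.29·6.25 + 0.28·4.8 + 0.19·7.4 = 4.8505.
E[X²] = 0.24·2.88 + 0.29·43.5033 + 0.28·27.6033 + 0.19·55.57 = 31.5944.
Var(X) = E[X²] − (E[X])² = 31.5944 − 23.5274 = 8.06705.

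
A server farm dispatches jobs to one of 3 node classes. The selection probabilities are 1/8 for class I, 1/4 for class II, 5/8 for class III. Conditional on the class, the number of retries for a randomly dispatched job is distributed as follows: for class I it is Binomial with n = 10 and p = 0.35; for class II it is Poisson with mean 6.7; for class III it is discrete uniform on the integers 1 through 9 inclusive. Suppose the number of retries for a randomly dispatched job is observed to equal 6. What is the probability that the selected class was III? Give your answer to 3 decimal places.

0.595

Likelihoods P(X=6 | ·): I: 0.0689098; II: 0.154648; III: 0.111111.
Posterior ∝ prior × likelihood. Numerator for III: 0.625·0.111111 = 0.0694444.
Normalizing constant: 0.125·0.0689098 + 0.25·0.154648 + 0.625·0.111111 = 0.11672.
P(III | observation) = 0.0694444 / 0.11672 = 0.594966.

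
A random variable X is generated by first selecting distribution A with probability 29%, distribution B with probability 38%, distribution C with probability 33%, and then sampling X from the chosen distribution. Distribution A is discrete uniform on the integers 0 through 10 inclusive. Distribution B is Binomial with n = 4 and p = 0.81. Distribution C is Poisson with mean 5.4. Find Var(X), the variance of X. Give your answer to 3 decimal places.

Per component, A: μ=5, E[X²]=35; B: μ=3.24, E[X²]=11.1132; C: μ=5.4, E[X²]=34.56.
E[X] = 0.29·5 + 0.38·3.24 + 0.33·5.4 = 4.4632.
E[X²] = 0.29·35 + 0.38·11.1132 + 0.33·34.56 = 25.7778.
Var(X) = E[X²] − (E[X])² = 25.7778 − 19.9202 = 5.85766.

5.858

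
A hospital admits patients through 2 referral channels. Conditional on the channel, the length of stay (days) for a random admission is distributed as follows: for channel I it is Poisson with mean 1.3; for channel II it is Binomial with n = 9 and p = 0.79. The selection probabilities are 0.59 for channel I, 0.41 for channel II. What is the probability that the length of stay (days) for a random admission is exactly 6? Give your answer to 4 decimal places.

0.0786

Conditional on each channel, P(X = 6): I: 0.00182703; II: 0.189104.
By total probability, P(X = 6) = 0.59·0.00182703 + 0.41·0.189104 = 0.0786104.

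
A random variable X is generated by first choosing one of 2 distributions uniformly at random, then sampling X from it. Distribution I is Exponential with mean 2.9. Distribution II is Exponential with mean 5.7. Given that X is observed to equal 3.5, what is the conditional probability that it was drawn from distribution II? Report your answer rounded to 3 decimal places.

0.479

Likelihoods f(3.5 | ·): I: 0.103146; II: 0.0949408.
Posterior ∝ prior × likelihood. Numerator for II: 0.5·0.0949408 = 0.0474704.
Normalizing constant: 0.5·0.103146 + 0.5·0.0949408 = 0.0990436.
P(II | observation) = 0.0474704 / 0.0990436 = 0.479288.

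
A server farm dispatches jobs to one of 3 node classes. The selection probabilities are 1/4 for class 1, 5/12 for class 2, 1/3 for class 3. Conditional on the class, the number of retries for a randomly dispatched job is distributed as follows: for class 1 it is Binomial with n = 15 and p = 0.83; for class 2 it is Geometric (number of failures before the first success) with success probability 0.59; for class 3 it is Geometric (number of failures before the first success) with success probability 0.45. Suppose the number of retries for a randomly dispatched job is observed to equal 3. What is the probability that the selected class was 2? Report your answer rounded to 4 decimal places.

Likelihoods P(X=3 | ·): 1: 1.51577e-07; 2: 0.0406634; 3: 0.0748688.
Posterior ∝ prior × likelihood. Numerator for 2: 0.416667·0.0406634 = 0.0169431.
Normalizing constant: 0.25·1.51577e-07 + 0.416667·0.0406634 + 0.333333·0.0748688 = 0.0418994.
P(2 | observation) = 0.0169431 / 0.0418994 = 0.404376.

0.4044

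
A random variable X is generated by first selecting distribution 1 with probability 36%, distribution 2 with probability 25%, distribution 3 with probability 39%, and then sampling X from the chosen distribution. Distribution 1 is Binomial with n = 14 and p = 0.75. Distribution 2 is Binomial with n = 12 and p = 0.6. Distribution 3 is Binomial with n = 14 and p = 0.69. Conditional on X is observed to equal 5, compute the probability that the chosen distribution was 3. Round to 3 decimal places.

Likelihoods P(X=5 | ·): 1: 0.0018123; 2: 0.100902; 3: 0.00827875.
Posterior ∝ prior × likelihood. Numerator for 3: 0.39·0.00827875 = 0.00322871.
Normalizing constant: 0.36·0.0018123 + 0.25·0.100902 + 0.39·0.00827875 = 0.0291067.
P(3 | observation) = 0.00322871 / 0.0291067 = 0.110927.

0.111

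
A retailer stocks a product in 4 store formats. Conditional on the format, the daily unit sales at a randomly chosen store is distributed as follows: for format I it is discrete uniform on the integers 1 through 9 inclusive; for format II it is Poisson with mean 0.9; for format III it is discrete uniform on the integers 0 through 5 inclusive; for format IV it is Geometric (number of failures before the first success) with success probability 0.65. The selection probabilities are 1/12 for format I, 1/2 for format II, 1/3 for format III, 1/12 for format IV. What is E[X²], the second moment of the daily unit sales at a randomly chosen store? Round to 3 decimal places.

6.643

For each component E[X²] = Var + (mean)², giving I: 31.6667; II: 1.71; III: 9.16667; IV: 1.11834.
Overall E[X²] = 0.0833333·31.6667 + 0.5·1.71 + 0.333333·9.16667 + 0.0833333·1.11834 = 6.64264.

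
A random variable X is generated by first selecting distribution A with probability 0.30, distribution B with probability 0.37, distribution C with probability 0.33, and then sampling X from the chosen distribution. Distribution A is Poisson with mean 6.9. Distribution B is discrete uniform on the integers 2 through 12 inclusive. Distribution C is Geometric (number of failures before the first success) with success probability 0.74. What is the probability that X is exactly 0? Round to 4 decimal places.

0.2445

Conditional on each component, P(X = 0): A: 0.00100779; B: 0; C: 0.74.
By total probability, P(X = 0) = 0.3·0.00100779 + 0.37·0 + 0.33·0.74 = 0.244502.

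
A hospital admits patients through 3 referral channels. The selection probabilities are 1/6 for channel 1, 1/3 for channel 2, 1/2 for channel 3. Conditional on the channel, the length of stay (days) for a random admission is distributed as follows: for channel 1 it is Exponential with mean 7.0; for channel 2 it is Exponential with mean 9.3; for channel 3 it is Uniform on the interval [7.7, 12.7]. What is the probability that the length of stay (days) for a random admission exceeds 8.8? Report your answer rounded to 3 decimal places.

0.567

Conditional on each channel, P(X > 8.8): 1: 0.284466; 2: 0.388199; 3: 0.78.
By total probability, P(X > 8.8) = 0.166667·0.284466 + 0.333333·0.388199 + 0.5·0.78 = 0.566811.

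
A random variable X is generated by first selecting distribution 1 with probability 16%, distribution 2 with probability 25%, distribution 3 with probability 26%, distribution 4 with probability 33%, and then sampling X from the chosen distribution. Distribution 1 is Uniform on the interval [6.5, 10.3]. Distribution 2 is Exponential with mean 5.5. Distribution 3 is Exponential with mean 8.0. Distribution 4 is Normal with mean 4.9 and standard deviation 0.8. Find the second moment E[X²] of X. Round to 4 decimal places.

68.0216

For each component E[X²] = Var + (mean)², giving 1: 71.7633; 2: 60.5; 3: 128; 4: 24.65.
Overall E[X²] = 0.16·71.7633 + 0.25·60.5 + 0.26·128 + 0.33·24.65 = 68.0216.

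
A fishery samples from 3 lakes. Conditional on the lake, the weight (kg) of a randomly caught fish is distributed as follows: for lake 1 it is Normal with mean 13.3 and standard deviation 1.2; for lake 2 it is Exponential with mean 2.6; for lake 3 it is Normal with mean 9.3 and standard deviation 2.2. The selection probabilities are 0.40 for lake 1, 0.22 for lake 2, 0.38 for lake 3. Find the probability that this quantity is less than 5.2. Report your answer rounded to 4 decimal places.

0.2021

Conditional on each lake, P(X < 5.2): 1: 7.39225e-12; 2: 0.864665; 3: 0.0311864.
By total probability, P(X < 5.2) = 0.4·7.39225e-12 + 0.22·0.864665 + 0.38·0.0311864 = 0.202077.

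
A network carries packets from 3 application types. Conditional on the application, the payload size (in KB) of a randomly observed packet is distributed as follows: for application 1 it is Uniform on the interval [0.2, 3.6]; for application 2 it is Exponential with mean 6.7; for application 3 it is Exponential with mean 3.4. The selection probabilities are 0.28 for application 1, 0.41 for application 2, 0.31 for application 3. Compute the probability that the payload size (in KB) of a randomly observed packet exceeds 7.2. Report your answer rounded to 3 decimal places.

Conditional on each application, P(X > 7.2): 1: 0; 2: 0.341425; 3: 0.120314.
By total probability, P(X > 7.2) = 0.28·0 + 0.41·0.341425 + 0.31·0.120314 = 0.177282.

0.177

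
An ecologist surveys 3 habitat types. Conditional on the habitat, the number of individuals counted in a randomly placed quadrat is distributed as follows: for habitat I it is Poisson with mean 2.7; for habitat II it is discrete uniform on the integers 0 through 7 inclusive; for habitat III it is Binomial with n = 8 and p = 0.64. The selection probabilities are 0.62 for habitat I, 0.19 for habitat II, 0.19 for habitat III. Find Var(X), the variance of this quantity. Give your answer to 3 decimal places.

Per component, I: μ=2.7, E[X²]=9.99; II: μ=3.5, E[X²]=17.5; III: μ=5.12, E[X²]=28.0576.
E[X] = 0.62·2.7 + 0.19·3.5 + 0.19·5.12 = 3.3118.
E[X²] = 0.62·9.99 + 0.19·17.5 + 0.19·28.0576 = 14.8497.
Var(X) = E[X²] − (E[X])² = 14.8497 − 10.968 = 3.88172.

3.882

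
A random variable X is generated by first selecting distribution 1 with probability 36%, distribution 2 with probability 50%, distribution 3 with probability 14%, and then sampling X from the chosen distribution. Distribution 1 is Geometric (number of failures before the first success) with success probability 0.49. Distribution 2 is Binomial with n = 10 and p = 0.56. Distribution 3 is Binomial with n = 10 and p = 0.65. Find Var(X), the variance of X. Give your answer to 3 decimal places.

7.615

Per component, 1: μ=1.04082, E[X²]=3.20741; 2: μ=5.6, E[X²]=33.824; 3: μ=6.5, E[X²]=44.525.
E[X] = 0.36·1.04082 + 0.5·5.6 + 0.14·6.5 = 4.08469.
E[X²] = 0.36·3.20741 + 0.5·33.824 + 0.14·44.525 = 24.3002.
Var(X) = E[X²] − (E[X])² = 24.3002 − 16.6847 = 7.61544.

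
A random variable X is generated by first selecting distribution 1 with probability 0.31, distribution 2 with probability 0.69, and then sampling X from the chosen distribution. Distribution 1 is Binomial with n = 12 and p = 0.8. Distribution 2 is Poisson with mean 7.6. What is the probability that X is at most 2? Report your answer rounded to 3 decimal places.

0.013

Conditional on each component, P(X ≤ 2): 1: 4.52608e-06; 2: 0.0187569.
By total probability, P(X ≤ 2) = 0.31·4.52608e-06 + 0.69·0.0187569 = 0.0129437.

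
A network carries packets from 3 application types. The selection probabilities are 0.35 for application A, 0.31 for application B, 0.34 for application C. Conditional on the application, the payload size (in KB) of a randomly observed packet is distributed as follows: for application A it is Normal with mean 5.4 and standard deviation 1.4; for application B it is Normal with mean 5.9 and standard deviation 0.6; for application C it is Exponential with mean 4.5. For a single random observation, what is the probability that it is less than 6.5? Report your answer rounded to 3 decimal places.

0.795

Conditional on each application, P(X < 6.5): A: 0.783983; B: 0.841345; C: 0.764123.
By total probability, P(X < 6.5) = 0.35·0.783983 + 0.31·0.841345 + 0.34·0.764123 = 0.795013.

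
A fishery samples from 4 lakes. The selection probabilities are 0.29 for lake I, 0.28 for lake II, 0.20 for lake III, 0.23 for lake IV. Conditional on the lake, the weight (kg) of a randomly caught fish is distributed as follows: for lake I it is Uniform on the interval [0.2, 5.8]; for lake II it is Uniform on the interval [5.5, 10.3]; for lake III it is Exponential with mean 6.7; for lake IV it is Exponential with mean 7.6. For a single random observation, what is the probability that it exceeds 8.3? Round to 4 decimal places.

0.2518

Conditional on each lake, P(X > 8.3): I: 0; II: 0.416667; III: 0.28973; IV: 0.335509.
By total probability, P(X > 8.3) = 0.29·0 + 0.28·0.416667 + 0.2·0.28973 + 0.23·0.335509 = 0.25178.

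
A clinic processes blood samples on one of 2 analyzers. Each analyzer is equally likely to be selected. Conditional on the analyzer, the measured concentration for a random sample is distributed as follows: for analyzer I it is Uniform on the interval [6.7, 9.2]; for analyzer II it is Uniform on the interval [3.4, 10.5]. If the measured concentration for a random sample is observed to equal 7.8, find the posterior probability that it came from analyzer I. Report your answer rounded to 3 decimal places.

Likelihoods f(7.8 | ·): I: 0.4; II: 0.140845.
Posterior ∝ prior × likelihood. Numerator for I: 0.5·0.4 = 0.2.
Normalizing constant: 0.5·0.4 + 0.5·0.140845 = 0.270423.
P(I | observation) = 0.2 / 0.270423 = 0.739583.

0.740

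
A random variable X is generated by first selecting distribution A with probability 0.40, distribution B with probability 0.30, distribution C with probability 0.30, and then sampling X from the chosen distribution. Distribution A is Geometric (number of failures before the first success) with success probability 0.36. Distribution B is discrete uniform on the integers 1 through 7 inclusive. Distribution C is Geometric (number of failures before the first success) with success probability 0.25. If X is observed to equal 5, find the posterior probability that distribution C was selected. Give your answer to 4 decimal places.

0.2338

Likelihoods P(X=5 | ·): A: 0.0386547; B: 0.142857; C: 0.0593262.
Posterior ∝ prior × likelihood. Numerator for C: 0.3·0.0593262 = 0.0177979.
Normalizing constant: 0.4·0.0386547 + 0.3·0.142857 + 0.3·0.0593262 = 0.0761169.
P(C | observation) = 0.0177979 / 0.0761169 = 0.233823.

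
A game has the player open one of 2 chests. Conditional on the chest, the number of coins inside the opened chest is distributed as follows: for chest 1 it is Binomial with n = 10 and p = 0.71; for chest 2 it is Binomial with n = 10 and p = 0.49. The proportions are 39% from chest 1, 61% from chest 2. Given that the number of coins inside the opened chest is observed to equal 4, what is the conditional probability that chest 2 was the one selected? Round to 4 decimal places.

0.9130

Likelihoods P(X=4 | ·): 1: 0.0317425; 2: 0.213022.
Posterior ∝ prior × likelihood. Numerator for 2: 0.61·0.213022 = 0.129943.
Normalizing constant: 0.39·0.0317425 + 0.61·0.213022 = 0.142323.
P(2 | observation) = 0.129943 / 0.142323 = 0.913018.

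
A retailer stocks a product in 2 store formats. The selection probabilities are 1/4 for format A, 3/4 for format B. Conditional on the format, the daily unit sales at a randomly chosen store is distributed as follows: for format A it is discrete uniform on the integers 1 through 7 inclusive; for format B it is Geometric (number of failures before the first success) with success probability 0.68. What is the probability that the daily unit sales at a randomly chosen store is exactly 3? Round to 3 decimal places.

Conditional on each format, P(X = 3): A: 0.142857; B: 0.0222822.
By total probability, P(X = 3) = 0.25·0.142857 + 0.75·0.0222822 = 0.052426.

0.052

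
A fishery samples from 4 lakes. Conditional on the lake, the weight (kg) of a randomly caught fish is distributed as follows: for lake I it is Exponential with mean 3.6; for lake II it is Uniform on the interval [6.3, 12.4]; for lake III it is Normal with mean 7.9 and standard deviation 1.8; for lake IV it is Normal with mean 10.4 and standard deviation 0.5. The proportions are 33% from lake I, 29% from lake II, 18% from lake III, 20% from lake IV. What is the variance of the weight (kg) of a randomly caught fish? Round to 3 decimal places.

Per component, I: μ=3.6, E[X²]=25.92; II: μ=9.35, E[X²]=90.5233; III: μ=7.9, E[X²]=65.65; IV: μ=10.4, E[X²]=108.41.
E[X] = 0.33·3.6 + 0.29·9.35 + 0.18·7.9 + 0.2·10.4 = 7.4015.
E[X²] = 0.33·25.92 + 0.29·90.5233 + 0.18·65.65 + 0.2·108.41 = 68.3044.
Var(X) = E[X²] − (E[X])² = 68.3044 − 54.7822 = 13.5222.

13.522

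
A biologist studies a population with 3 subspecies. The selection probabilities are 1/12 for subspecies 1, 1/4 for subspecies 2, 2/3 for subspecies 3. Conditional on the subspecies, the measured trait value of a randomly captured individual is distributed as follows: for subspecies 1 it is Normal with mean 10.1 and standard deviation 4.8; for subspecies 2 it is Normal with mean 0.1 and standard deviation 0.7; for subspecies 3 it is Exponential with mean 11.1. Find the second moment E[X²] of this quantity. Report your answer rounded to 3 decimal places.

For each component E[X²] = Var + (mean)², giving 1: 125.05; 2: 0.5; 3: 246.42.
Overall E[X²] = 0.0833333·125.05 + 0.25·0.5 + 0.666667·246.42 = 174.826.

174.826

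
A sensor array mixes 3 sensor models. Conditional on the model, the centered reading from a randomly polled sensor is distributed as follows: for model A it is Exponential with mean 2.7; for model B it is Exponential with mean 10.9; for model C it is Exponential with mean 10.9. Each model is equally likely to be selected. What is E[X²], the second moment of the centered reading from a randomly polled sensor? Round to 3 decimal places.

163.273

For each component E[X²] = Var + (mean)², giving A: 14.58; B: 237.62; C: 237.62.
Overall E[X²] = 0.333333·14.58 + 0.333333·237.62 + 0.333333·237.62 = 163.273.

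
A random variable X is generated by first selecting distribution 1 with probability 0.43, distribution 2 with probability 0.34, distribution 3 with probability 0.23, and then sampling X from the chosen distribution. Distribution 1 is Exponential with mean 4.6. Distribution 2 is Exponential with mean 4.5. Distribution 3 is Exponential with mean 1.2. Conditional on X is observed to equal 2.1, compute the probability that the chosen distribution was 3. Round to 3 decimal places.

Likelihoods f(2.1 | ·): 1: 0.137714; 2: 0.139353; 3: 0.144812.
Posterior ∝ prior × likelihood. Numerator for 3: 0.23·0.144812 = 0.0333067.
Normalizing constant: 0.43·0.137714 + 0.34·0.139353 + 0.23·0.144812 = 0.139904.
P(3 | observation) = 0.0333067 / 0.139904 = 0.238069.

0.238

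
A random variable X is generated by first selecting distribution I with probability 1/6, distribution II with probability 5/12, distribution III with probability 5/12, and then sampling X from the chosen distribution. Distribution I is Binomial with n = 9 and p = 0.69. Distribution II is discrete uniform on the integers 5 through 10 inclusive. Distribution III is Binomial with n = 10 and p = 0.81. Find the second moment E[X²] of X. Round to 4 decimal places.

For each component E[X²] = Var + (mean)², giving I: 40.4892; II: 59.1667; III: 67.149.
Overall E[X²] = 0.166667·40.4892 + 0.416667·59.1667 + 0.416667·67.149 = 59.3797.

59.3797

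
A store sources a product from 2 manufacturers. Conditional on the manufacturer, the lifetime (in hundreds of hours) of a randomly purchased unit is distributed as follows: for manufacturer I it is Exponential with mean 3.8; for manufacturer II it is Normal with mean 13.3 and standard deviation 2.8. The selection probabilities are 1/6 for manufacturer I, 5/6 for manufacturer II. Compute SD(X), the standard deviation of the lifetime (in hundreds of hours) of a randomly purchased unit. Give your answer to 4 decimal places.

Per component, I: μ=3.8, E[X²]=28.88; II: μ=13.3, E[X²]=184.73.
E[X] = 0.166667·3.8 + 0.833333·13.3 = 11.7167.
E[X²] = 0.166667·28.88 + 0.833333·184.73 = 158.755.
Var(X) = E[X²] − (E[X])² = 158.755 − 137.28 = 21.4747.
SD(X) = √21.4747 = 4.63408.

4.6341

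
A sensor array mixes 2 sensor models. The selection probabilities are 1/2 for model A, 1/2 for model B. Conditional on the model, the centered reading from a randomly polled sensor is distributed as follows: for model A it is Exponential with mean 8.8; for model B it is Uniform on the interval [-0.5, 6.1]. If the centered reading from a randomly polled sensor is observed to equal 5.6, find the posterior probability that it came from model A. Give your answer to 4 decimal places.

0.2841

Likelihoods f(5.6 | ·): A: 0.0601379; B: 0.151515.
Posterior ∝ prior × likelihood. Numerator for A: 0.5·0.0601379 = 0.0300689.
Normalizing constant: 0.5·0.0601379 + 0.5·0.151515 = 0.105827.
P(A | observation) = 0.0300689 / 0.105827 = 0.284134.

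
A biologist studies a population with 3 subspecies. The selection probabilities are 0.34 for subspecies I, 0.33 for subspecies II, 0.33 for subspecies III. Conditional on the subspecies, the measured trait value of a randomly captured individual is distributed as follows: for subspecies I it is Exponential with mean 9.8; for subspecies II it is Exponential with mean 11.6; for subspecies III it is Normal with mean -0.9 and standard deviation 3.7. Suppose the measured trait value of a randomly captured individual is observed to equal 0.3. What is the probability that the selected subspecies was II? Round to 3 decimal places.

Likelihoods f(0.3 | ·): I: 0.0989644; II: 0.084006; III: 0.102298.
Posterior ∝ prior × likelihood. Numerator for II: 0.33·0.084006 = 0.027722.
Normalizing constant: 0.34·0.0989644 + 0.33·0.084006 + 0.33·0.102298 = 0.0951283.
P(II | observation) = 0.027722 / 0.0951283 = 0.291417.

0.291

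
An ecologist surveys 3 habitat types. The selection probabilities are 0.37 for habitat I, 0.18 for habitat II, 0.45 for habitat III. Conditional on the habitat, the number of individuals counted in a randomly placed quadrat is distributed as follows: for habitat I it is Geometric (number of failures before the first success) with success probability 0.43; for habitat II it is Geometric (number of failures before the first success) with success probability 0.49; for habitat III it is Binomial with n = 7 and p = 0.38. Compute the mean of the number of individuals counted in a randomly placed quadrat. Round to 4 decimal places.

1.8748

Component means — I: 1.32558; II: 1.04082; III: 2.66.
E[X] = 0.37·1.32558 + 0.18·1.04082 + 0.45·2.66 = 1.87481.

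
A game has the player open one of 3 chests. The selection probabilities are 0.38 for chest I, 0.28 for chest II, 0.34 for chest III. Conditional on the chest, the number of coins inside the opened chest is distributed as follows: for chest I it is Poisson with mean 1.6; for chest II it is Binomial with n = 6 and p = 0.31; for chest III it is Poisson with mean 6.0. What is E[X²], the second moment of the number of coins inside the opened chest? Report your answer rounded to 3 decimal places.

For each component E[X²] = Var + (mean)², giving I: 4.16; II: 4.743; III: 42.
Overall E[X²] = 0.38·4.16 + 0.28·4.743 + 0.34·42 = 17.1888.

17.189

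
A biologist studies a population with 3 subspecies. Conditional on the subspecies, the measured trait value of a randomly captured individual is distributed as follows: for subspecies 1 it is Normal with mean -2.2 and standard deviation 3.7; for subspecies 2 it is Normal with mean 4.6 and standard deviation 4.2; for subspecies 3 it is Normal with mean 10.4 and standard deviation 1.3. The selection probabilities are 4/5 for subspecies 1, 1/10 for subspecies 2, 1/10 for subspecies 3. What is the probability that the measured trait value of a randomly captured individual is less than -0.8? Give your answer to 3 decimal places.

Conditional on each subspecies, P(X < -0.8): 1: 0.647425; 2: 0.0992714; 3: 0.
By total probability, P(X < -0.8) = 0.8·0.647425 + 0.1·0.0992714 + 0.1·0 = 0.527867.

0.528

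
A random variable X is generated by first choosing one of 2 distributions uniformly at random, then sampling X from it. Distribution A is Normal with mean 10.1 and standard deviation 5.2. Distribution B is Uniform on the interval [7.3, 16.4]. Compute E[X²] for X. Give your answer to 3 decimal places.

138.187

For each component E[X²] = Var + (mean)², giving A: 129.05; B: 147.323.
Overall E[X²] = 0.5·129.05 + 0.5·147.323 = 138.187.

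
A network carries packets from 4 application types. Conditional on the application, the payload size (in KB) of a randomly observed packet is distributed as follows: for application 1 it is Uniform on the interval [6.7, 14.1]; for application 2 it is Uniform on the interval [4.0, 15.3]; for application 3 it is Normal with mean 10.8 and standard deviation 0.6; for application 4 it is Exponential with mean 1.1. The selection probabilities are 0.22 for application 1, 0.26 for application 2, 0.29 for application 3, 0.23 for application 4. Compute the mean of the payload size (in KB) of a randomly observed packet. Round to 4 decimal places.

8.1820

Component means — 1: 10.4; 2: 9.65; 3: 10.8; 4: 1.1.
E[X] = 0.22·10.4 + 0.26·9.65 + 0.29·10.8 + 0.23·1.1 = 8.182.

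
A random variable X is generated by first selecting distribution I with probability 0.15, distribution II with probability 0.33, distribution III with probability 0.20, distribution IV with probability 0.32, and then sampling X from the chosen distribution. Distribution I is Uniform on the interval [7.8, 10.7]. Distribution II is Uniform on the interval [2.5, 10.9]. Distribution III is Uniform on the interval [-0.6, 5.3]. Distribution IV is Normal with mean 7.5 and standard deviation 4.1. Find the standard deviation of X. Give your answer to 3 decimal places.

3.594

Per component, I: μ=9.25, E[X²]=86.2633; II: μ=6.7, E[X²]=50.77; III: μ=2.35, E[X²]=8.42333; IV: μ=7.5, E[X²]=73.06.
E[X] = 0.15·9.25 + 0.33·6.7 + 0.2·2.35 + 0.32·7.5 = 6.4685.
E[X²] = 0.15·86.2633 + 0.33·50.77 + 0.2·8.42333 + 0.32·73.06 = 54.7575.
Var(X) = E[X²] − (E[X])² = 54.7575 − 41.8415 = 12.916.
SD(X) = √12.916 = 3.59388.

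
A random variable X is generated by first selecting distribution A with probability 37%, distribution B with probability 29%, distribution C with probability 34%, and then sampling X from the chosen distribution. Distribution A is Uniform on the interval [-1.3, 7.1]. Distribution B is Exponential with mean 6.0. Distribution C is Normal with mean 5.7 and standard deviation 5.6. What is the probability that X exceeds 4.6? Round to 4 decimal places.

Conditional on each component, P(X > 4.6): A: 0.297619; B: 0.464559; C: 0.577863.
By total probability, P(X > 4.6) = 0.37·0.297619 + 0.29·0.464559 + 0.34·0.577863 = 0.441314.

0.4413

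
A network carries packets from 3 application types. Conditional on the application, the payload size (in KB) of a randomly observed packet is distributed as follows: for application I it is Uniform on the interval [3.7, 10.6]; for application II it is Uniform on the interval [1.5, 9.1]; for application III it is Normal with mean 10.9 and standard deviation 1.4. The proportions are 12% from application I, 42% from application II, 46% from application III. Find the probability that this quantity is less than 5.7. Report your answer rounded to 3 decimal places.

0.267

Conditional on each application, P(X < 5.7): I: 0.289855; II: 0.552632; III: 0.000101889.
By total probability, P(X < 5.7) = 0.12·0.289855 + 0.42·0.552632 + 0.46·0.000101889 = 0.266935.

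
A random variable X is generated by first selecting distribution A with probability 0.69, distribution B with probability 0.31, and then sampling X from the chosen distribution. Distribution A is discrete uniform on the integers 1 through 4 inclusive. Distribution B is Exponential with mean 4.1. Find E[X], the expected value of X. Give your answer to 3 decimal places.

2.996

Component means — A: 2.5; B: 4.1.
E[X] = 0.69·2.5 + 0.31·4.1 = 2.996.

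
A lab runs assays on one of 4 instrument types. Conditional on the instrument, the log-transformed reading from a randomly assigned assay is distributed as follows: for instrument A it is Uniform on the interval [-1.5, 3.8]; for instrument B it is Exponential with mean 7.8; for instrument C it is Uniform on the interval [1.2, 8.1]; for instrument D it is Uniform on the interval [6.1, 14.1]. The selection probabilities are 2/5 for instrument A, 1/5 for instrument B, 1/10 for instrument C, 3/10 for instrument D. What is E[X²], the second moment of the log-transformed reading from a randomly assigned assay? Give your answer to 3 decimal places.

60.563

For each component E[X²] = Var + (mean)², giving A: 3.66333; B: 121.68; C: 25.59; D: 107.343.
Overall E[X²] = 0.4·3.66333 + 0.2·121.68 + 0.1·25.59 + 0.3·107.343 = 60.5633.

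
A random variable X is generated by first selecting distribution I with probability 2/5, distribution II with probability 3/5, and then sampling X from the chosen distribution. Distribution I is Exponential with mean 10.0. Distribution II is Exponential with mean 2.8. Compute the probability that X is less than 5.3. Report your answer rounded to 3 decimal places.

Conditional on each component, P(X < 5.3): I: 0.411395; II: 0.849359.
By total probability, P(X < 5.3) = 0.4·0.411395 + 0.6·0.849359 = 0.674174.

0.674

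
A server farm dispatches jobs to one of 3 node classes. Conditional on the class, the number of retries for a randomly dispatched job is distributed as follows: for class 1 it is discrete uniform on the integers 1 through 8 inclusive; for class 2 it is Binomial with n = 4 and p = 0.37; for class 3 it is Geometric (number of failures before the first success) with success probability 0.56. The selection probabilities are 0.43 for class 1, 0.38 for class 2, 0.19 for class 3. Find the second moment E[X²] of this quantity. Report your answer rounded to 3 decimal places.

For each component E[X²] = Var + (mean)², giving 1: 25.5; 2: 3.1228; 3: 2.02041.
Overall E[X²] = 0.43·25.5 + 0.38·3.1228 + 0.19·2.02041 = 12.5355.

12.536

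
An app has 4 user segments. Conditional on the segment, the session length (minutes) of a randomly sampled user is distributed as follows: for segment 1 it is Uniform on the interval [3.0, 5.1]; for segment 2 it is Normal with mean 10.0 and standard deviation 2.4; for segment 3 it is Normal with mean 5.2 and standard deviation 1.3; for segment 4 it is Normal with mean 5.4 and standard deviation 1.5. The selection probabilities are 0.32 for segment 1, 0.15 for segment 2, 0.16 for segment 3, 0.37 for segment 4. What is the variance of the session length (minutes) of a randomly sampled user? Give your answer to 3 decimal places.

Per component, 1: μ=4.05, E[X²]=16.77; 2: μ=10, E[X²]=105.76; 3: μ=5.2, E[X²]=28.73; 4: μ=5.4, E[X²]=31.41.
E[X] = 0.32·4.05 + 0.15·10 + 0.16·5.2 + 0.37·5.4 = 5.626.
E[X²] = 0.32·16.77 + 0.15·105.76 + 0.16·28.73 + 0.37·31.41 = 37.4489.
Var(X) = E[X²] − (E[X])² = 37.4489 − 31.6519 = 5.79702.

5.797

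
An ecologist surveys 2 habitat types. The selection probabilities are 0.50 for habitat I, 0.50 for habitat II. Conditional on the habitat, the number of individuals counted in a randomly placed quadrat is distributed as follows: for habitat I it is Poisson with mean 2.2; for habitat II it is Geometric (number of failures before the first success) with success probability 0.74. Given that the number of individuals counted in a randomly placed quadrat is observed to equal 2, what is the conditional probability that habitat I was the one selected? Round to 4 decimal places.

Likelihoods P(X=2 | ·): I: 0.268144; II: 0.050024.
Posterior ∝ prior × likelihood. Numerator for I: 0.5·0.268144 = 0.134072.
Normalizing constant: 0.5·0.268144 + 0.5·0.050024 = 0.159084.
P(I | observation) = 0.134072 / 0.159084 = 0.842775.

0.8428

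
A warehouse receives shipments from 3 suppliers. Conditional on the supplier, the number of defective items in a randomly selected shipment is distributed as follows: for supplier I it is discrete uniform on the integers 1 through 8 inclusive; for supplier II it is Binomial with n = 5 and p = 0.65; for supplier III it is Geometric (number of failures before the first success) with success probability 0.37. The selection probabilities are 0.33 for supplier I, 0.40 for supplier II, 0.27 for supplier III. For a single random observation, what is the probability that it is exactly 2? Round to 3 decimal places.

Conditional on each supplier, P(X = 2): I: 0.125; II: 0.181147; III: 0.146853.
By total probability, P(X = 2) = 0.33·0.125 + 0.4·0.181147 + 0.27·0.146853 = 0.153359.

0.153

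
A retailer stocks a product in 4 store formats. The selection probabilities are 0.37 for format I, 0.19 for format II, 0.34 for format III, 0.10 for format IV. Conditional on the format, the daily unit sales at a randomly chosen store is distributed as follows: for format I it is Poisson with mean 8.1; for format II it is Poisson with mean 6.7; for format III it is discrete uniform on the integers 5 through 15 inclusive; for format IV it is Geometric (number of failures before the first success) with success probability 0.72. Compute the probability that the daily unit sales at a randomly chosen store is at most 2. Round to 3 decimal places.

0.110

Conditional on each format, P(X ≤ 2): I: 0.0127198; II: 0.0371058; III: 0; IV: 0.978048.
By total probability, P(X ≤ 2) = 0.37·0.0127198 + 0.19·0.0371058 + 0.34·0 + 0.1·0.978048 = 0.109561.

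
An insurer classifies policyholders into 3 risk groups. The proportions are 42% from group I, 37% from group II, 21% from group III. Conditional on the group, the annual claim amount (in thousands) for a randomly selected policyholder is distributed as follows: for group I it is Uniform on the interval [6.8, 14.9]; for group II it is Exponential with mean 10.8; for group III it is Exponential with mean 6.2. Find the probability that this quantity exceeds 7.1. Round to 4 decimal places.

Conditional on each group, P(X > 7.1): I: 0.962963; II: 0.518193; III: 0.318173.
By total probability, P(X > 7.1) = 0.42·0.962963 + 0.37·0.518193 + 0.21·0.318173 = 0.662992.

0.6630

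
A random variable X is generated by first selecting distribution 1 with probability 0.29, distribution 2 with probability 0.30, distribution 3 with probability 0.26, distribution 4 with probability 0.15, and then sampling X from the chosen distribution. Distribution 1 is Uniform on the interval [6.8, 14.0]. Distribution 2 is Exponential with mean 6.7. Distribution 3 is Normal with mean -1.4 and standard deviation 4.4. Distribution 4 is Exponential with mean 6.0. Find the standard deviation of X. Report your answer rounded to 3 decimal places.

6.705

Per component, 1: μ=10.4, E[X²]=112.48; 2: μ=6.7, E[X²]=89.78; 3: μ=-1.4, E[X²]=21.32; 4: μ=6, E[X²]=72.
E[X] = 0.29·10.4 + 0.3·6.7 + 0.26·-1.4 + 0.15·6 = 5.562.
E[X²] = 0.29·112.48 + 0.3·89.78 + 0.26·21.32 + 0.15·72 = 75.8964.
Var(X) = E[X²] − (E[X])² = 75.8964 − 30.9358 = 44.9606.
SD(X) = √44.9606 = 6.70526.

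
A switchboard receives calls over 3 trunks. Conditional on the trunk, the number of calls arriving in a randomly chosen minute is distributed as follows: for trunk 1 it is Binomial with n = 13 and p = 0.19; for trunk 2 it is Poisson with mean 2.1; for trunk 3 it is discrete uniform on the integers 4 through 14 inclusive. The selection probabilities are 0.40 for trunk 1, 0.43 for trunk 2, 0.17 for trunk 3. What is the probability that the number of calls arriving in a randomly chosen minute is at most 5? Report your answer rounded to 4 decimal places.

0.8426

Conditional on each trunk, P(X ≤ 5): 1: 0.976328; 2: 0.979551; 3: 0.181818.
By total probability, P(X ≤ 5) = 0.4·0.976328 + 0.43·0.979551 + 0.17·0.181818 = 0.842647.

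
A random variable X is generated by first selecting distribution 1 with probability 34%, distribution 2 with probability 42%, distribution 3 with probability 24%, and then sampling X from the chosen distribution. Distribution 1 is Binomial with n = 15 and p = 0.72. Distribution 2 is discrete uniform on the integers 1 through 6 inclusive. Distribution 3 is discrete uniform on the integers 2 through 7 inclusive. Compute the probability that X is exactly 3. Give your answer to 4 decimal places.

0.1100

Conditional on each component, P(X = 3): 1: 3.94371e-05; 2: 0.166667; 3: 0.166667.
By total probability, P(X = 3) = 0.34·3.94371e-05 + 0.42·0.166667 + 0.24·0.166667 = 0.110013.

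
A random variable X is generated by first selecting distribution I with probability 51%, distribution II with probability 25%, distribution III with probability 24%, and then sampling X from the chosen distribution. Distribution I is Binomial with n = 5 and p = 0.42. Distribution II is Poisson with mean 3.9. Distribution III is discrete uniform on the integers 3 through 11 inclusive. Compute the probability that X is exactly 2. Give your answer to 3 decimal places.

Conditional on each component, P(X = 2): I: 0.344178; II: 0.15394; III: 0.
By total probability, P(X = 2) = 0.51·0.344178 + 0.25·0.15394 + 0.24·0 = 0.214015.

0.214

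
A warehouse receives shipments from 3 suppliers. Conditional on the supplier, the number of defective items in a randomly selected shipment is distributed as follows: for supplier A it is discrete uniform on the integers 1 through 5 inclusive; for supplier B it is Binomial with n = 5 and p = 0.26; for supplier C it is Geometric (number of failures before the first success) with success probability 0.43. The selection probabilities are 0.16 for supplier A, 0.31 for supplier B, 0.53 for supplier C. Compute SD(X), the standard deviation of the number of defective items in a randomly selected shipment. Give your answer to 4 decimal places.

Per component, A: μ=3, E[X²]=11; B: μ=1.3, E[X²]=2.652; C: μ=1.32558, E[X²]=4.83991.
E[X] = 0.16·3 + 0.31·1.3 + 0.53·1.32558 = 1.58556.
E[X²] = 0.16·11 + 0.31·2.652 + 0.53·4.83991 = 5.14727.
Var(X) = E[X²] − (E[X])² = 5.14727 − 2.51399 = 2.63328.
SD(X) = √2.63328 = 1.62274.

1.6227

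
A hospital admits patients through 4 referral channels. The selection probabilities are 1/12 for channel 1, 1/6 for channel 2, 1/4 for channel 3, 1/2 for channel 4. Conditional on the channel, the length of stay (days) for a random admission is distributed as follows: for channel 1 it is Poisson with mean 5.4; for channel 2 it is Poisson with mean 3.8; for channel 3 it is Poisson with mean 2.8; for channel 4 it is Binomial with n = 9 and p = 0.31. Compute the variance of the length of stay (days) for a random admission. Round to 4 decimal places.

Per component, 1: μ=5.4, E[X²]=34.56; 2: μ=3.8, E[X²]=18.24; 3: μ=2.8, E[X²]=10.64; 4: μ=2.79, E[X²]=9.7092.
E[X] = 0.0833333·5.4 + 0.166667·3.8 + 0.25·2.8 + 0.5·2.79 = 3.17833.
E[X²] = 0.0833333·34.56 + 0.166667·18.24 + 0.25·10.64 + 0.5·9.7092 = 13.4346.
Var(X) = E[X²] − (E[X])² = 13.4346 − 10.1018 = 3.3328.

3.3328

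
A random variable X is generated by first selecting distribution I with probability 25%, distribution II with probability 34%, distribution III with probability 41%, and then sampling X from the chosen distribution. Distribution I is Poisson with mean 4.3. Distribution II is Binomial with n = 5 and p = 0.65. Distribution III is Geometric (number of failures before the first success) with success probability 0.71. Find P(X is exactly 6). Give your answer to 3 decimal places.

Conditional on each component, P(X = 6): I: 0.119127; II: 0; III: 0.000422325.
By total probability, P(X = 6) = 0.25·0.119127 + 0.34·0 + 0.41·0.000422325 = 0.029955.

0.030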